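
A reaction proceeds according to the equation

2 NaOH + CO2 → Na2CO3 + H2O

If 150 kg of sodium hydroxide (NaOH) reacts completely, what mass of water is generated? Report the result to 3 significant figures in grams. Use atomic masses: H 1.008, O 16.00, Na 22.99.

33800 g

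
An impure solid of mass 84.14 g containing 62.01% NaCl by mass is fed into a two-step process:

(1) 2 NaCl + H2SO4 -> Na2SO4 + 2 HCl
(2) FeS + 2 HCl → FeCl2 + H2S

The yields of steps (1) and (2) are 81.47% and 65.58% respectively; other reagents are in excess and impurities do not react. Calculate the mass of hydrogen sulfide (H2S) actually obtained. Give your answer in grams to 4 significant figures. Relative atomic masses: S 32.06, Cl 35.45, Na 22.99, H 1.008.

8.127 g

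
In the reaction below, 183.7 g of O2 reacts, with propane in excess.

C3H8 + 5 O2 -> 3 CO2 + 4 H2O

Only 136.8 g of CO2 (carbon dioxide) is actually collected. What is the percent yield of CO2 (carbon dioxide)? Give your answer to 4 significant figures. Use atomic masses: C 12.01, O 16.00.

90.25 %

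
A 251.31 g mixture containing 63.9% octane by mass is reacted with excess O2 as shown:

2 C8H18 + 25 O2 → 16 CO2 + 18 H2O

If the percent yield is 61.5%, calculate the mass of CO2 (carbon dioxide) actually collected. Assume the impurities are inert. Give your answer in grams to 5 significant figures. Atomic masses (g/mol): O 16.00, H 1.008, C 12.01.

304.42 g

Pure C8H18 available = 251.31 g × 0.639 = 160.587 g.
M(C8H18) = 8(12.01) + 18(1.008) = 114.224 g/mol.
M(CO2) = 12.01 + 2(16.00) = 44.01 g/mol.
n(C8H18) = 160.587 g / 114.224 g/mol = 1.40590 mol.
From the equation the C8H18:CO2 mole ratio is 2:16, so n(CO2) = 1.40590 × 16/2 = 11.2472 mol.
Mass of CO2 = 11.2472 mol × 44.01 g/mol = 494.988 g.
Actual mass collected = 494.988 g × 0.615 = 304.418 g.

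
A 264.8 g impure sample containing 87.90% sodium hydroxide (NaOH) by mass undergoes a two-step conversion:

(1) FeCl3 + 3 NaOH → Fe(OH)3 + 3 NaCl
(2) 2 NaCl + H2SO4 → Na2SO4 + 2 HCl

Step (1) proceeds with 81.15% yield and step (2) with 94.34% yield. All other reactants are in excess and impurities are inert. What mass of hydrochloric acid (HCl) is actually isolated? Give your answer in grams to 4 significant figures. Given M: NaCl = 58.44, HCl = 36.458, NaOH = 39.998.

162.4 g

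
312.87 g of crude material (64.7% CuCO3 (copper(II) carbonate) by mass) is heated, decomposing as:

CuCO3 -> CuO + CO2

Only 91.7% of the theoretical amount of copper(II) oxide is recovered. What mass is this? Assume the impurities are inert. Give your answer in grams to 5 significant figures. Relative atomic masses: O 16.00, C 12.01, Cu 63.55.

119.51 g

Pure CuCO3 available = 312.87 g × 0.647 = 202.427 g.
M(CuCO3) = 63.55 + 12.01 + 3(16.00) = 123.56 g/mol.
M(CuO) = 63.55 + 16.00 = 79.55 g/mol.
n(CuCO3) = 202.427 g / 123.56 g/mol = 1.63829 mol.
From the equation the CuCO3:CuO mole ratio is 1:1, so n(CuO) = 1.63829 × 1/1 = 1.63829 mol.
Mass of CuO = 1.63829 mol × 79.55 g/mol = 130.326 g.
Actual mass collected = 130.326 g × 0.917 = 119.509 g.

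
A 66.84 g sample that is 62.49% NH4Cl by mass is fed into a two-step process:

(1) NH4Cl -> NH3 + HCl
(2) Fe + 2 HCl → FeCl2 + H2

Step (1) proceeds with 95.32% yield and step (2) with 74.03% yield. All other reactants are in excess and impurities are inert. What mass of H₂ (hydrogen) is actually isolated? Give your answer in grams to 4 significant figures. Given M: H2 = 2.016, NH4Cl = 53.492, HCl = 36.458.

0.5554 g

Pure NH4Cl = 66.84 × 0.6249 = 41.768 g.
n(NH4Cl) = 41.768 / 53.492 = 0.78083 mol.
Step 1 (NH4Cl:HCl = 1:1): theoretical n(HCl) = 0.78083 mol; at 95.32% yield, n(HCl) = 0.74429 mol.
Step 2 (HCl:H2 = 2:1): theoretical n(H2) = 0.37214 mol, so theoretical mass = 0.37214 × 2.016 = 0.75024 g.
At 74.03% yield, actual mass of H2 = 0.75024 × 0.7403 = 0.55541 g.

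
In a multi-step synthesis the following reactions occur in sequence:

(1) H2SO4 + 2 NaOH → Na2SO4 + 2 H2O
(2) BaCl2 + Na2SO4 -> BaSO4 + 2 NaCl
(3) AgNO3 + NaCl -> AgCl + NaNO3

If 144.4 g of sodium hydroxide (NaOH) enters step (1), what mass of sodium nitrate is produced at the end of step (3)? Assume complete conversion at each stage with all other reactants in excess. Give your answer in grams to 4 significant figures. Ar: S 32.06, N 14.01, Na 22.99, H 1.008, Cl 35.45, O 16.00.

306.9 g

M(NaOH) = 22.99 + 16.00 + 1.008 = 39.998 g/mol.
M(NaNO3) = 22.99 + 14.01 + 3(16.00) = 85.00 g/mol.
n(NaOH) = 144.4 / 39.998 = 3.6102 mol.
Reaction (1): NaOH→Na2SO4 ratio 2:1 ⇒ n(Na2SO4) = 1.8051 mol.
Reaction (2): Na2SO4→NaCl ratio 1:2 ⇒ n(NaCl) = 3.6102 mol.
Reaction (3): NaCl→NaNO3 ratio 1:1 ⇒ n(NaNO3) = 3.6102 mol.
Mass of NaNO3 = 3.6102 × 85.00 = 306.87 g.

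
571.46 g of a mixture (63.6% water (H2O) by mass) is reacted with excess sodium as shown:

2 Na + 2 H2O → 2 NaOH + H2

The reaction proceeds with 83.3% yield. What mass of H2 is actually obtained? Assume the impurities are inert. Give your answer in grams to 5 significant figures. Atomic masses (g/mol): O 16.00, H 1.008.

Pure H2O available = 571.46 g × 0.636 = 363.449 g.
M(H2O) = 2(1.008) + 16.00 = 18.016 g/mol.
M(H2) = 2(1.008) = 2.016 g/mol.
n(H2O) = 363.449 g / 18.016 g/mol = 20.1737 mol.
From the equation the H2O:H2 mole ratio is 2:1, so n(H2) = 20.1737 × 1/2 = 10.0868 mol.
Mass of H2 = 10.0868 mol × 2.016 g/mol = 20.3350 g.
Actual mass collected = 20.3350 g × 0.833 = 16.9391 g.

16.939 g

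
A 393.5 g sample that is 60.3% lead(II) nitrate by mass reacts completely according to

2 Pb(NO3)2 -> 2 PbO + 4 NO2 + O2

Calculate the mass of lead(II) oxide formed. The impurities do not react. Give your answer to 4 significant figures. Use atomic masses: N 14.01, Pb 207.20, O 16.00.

159.9 g

Mass of pure Pb(NO3)2 = 393.5 g × 0.603 = 237.28 g.
M(Pb(NO3)2) = 207.20 + 2(14.01) + 6(16.00) = 331.22 g/mol.
M(PbO) = 207.20 + 16.00 = 223.20 g/mol.
n(Pb(NO3)2) = 237.28 g / 331.22 g/mol = 0.71638 mol.
From the equation the Pb(NO3)2:PbO mole ratio is 2:2, so n(PbO) = 0.71638 × 2/2 = 0.71638 mol.
Mass of PbO = 0.71638 mol × 223.20 g/mol = 159.90 g.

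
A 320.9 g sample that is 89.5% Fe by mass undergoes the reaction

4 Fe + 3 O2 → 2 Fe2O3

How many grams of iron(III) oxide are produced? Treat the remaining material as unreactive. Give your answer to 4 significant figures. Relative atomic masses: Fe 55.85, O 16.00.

410.6 g

Mass of pure Fe = 320.9 g × 0.895 = 287.21 g.
M(Fe) = 55.85 g/mol.
M(Fe2O3) = 2(55.85) + 3(16.00) = 159.70 g/mol.
n(Fe) = 287.21 g / 55.85 g/mol = 5.1424 mol.
From the equation the Fe:Fe2O3 mole ratio is 4:2, so n(Fe2O3) = 5.1424 × 2/4 = 2.5712 mol.
Mass of Fe2O3 = 2.5712 mol × 159.70 g/mol = 410.62 g.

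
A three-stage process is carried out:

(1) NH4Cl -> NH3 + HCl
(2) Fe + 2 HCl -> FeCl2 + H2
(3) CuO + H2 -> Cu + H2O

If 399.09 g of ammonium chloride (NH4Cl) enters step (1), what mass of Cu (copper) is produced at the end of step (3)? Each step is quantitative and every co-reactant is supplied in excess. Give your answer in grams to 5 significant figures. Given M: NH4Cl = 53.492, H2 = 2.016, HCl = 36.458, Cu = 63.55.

237.07 g

n(NH4Cl) = 399.09 / 53.492 = 7.46074 mol.
Reaction (1): NH4Cl→HCl ratio 1:1 ⇒ n(HCl) = 7.46074 mol.
Reaction (2): HCl→H2 ratio 2:1 ⇒ n(H2) = 3.73037 mol.
Reaction (3): H2→Cu ratio 1:1 ⇒ n(Cu) = 3.73037 mol.
Mass of Cu = 3.73037 × 63.55 = 237.065 g.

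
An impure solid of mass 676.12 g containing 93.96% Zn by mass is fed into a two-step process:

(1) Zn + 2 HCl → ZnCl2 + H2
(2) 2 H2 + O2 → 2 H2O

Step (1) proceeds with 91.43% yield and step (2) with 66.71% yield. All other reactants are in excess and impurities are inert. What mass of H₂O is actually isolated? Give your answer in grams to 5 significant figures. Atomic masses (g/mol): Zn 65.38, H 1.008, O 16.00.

Pure Zn = 676.12 × 0.9396 = 635.282 g.
M(Zn) = 65.38 g/mol.
M(H2O) = 2(1.008) + 16.00 = 18.016 g/mol.
n(Zn) = 635.282 / 65.38 = 9.71677 mol.
Step 1 (Zn:H2 = 1:1): theoretical n(H2) = 9.71677 mol; at 91.43% yield, n(H2) = 8.88404 mol.
Step 2 (H2:H2O = 2:2): theoretical n(H2O) = 8.88404 mol, so theoretical mass = 8.88404 × 18.016 = 160.055 g.
At 66.71% yield, actual mass of H2O = 160.055 × 0.6671 = 106.773 g.

106.77 g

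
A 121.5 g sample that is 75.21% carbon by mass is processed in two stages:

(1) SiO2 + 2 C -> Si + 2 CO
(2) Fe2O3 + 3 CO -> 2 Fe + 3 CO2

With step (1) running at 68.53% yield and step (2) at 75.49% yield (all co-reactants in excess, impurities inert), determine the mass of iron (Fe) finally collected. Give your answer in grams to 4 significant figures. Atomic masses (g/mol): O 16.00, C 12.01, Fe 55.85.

146.6 g

Pure C = 121.5 × 0.7521 = 91.380 g.
M(C) = 12.01 g/mol.
M(Fe) = 55.85 g/mol.
n(C) = 91.380 / 12.01 = 7.6087 mol.
Step 1 (C:CO = 2:2): theoretical n(CO) = 7.6087 mol; at 68.53% yield, n(CO) = 5.2142 mol.
Step 2 (CO:Fe = 3:2): theoretical n(Fe) = 3.4761 mol, so theoretical mass = 3.4761 × 55.85 = 194.14 g.
At 75.49% yield, actual mass of Fe = 194.14 × 0.7549 = 146.56 g.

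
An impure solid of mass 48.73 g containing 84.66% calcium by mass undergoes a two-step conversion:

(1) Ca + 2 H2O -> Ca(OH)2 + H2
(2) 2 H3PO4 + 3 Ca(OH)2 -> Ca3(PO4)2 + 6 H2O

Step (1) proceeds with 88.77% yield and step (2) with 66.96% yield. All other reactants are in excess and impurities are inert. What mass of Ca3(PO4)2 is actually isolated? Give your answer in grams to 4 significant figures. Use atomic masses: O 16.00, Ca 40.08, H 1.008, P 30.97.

63.26 g

Pure Ca = 48.73 × 0.8466 = 41.255 g.
M(Ca) = 40.08 g/mol.
M(Ca3(PO4)2) = 3(40.08) + 2(30.97) + 8(16.00) = 310.18 g/mol.
n(Ca) = 41.255 / 40.08 = 1.0293 mol.
Step 1 (Ca:Ca(OH)2 = 1:1): theoretical n(Ca(OH)2) = 1.0293 mol; at 88.77% yield, n(Ca(OH)2) = 0.91372 mol.
Step 2 (Ca(OH)2:Ca3(PO4)2 = 3:1): theoretical n(Ca3(PO4)2) = 0.30457 mol, so theoretical mass = 0.30457 × 310.18 = 94.473 g.
At 66.96% yield, actual mass of Ca3(PO4)2 = 94.473 × 0.6696 = 63.259 g.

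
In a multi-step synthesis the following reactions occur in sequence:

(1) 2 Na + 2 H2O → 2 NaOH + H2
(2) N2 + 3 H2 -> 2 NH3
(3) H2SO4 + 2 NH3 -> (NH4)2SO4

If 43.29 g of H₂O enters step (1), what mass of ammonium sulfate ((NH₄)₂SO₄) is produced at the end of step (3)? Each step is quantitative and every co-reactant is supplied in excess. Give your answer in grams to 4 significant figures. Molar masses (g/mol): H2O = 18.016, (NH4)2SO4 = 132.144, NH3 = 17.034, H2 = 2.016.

n(H2O) = 43.29 / 18.016 = 2.4029 mol.
Reaction (1): H2O→H2 ratio 2:1 ⇒ n(H2) = 1.2014 mol.
Reaction (2): H2→NH3 ratio 3:2 ⇒ n(NH3) = 0.80095 mol.
Reaction (3): NH3→(NH4)2SO4 ratio 2:1 ⇒ n((NH4)2SO4) = 0.40048 mol.
Mass of (NH4)2SO4 = 0.40048 × 132.144 = 52.921 g.

52.92 g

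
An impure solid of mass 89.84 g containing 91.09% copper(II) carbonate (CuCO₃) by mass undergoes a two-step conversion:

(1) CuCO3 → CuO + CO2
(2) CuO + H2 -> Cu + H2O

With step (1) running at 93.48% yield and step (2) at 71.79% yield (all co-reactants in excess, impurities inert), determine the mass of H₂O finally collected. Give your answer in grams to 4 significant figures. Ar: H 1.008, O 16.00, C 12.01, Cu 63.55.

Pure CuCO3 = 89.84 × 0.9109 = 81.835 g.
M(CuCO3) = 63.55 + 12.01 + 3(16.00) = 123.56 g/mol.
M(H2O) = 2(1.008) + 16.00 = 18.016 g/mol.
n(CuCO3) = 81.835 / 123.56 = 0.66231 mol.
Step 1 (CuCO3:CuO = 1:1): theoretical n(CuO) = 0.66231 mol; at 93.48% yield, n(CuO) = 0.61913 mol.
Step 2 (CuO:H2O = 1:1): theoretical n(H2O) = 0.61913 mol, so theoretical mass = 0.61913 × 18.016 = 11.154 g.
At 71.79% yield, actual mass of H2O = 11.154 × 0.7179 = 8.0076 g.

8.008 g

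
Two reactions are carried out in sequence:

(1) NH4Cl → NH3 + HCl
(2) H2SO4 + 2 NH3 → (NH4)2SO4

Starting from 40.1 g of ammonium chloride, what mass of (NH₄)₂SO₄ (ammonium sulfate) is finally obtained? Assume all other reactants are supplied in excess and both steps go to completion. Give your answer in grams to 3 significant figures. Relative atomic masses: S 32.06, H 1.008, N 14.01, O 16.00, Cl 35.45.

49.5 g

M(NH4Cl) = 14.01 + 4(1.008) + 35.45 = 53.492 g/mol.
M((NH4)2SO4) = 2(14.01) + 8(1.008) + 32.06 + 4(16.00) = 132.144 g/mol.
n(NH4Cl) = 40.10 / 53.492 = 0.7496 mol.
Step 1 gives a 1:1 ratio of NH4Cl to NH3, so n(NH3) = 0.7496 mol.
In step 2 the NH3:(NH4)2SO4 ratio is 2:1, so n((NH4)2SO4) = 0.3748 mol.
Mass of (NH4)2SO4 = 0.3748 × 132.144 = 49.53 g.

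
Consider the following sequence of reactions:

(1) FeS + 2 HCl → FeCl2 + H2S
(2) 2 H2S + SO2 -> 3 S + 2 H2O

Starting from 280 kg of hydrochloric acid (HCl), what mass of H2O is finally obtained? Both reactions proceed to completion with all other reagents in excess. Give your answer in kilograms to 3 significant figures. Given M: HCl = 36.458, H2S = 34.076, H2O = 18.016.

280 kg = 280000 g.
n(HCl) = 280000 / 36.458 = 7680 mol.
Step 1 gives a 2:1 ratio of HCl to H2S, so n(H2S) = 3840 mol.
In step 2 the H2S:H2O ratio is 2:2, so n(H2O) = 3840 mol.
Mass of H2O = 3840 × 18.016 = 69180 g = 69.2 kg.

69.2 kg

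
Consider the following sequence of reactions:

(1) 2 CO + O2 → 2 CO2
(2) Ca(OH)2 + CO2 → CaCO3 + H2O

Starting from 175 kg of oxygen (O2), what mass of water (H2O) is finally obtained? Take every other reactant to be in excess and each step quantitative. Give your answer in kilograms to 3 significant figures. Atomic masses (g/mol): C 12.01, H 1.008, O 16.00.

M(O2) = 2(16.00) = 32.00 g/mol.
M(H2O) = 2(1.008) + 16.00 = 18.016 g/mol.
175 kg = 175000 g.
n(O2) = 175000 / 32.00 = 5469 mol.
Step 1 gives a 1:2 ratio of O2 to CO2, so n(CO2) = 10940 mol.
In step 2 the CO2:H2O ratio is 1:1, so n(H2O) = 10940 mol.
Mass of H2O = 10940 × 18.016 = 197000 g = 197 kg.

197 kg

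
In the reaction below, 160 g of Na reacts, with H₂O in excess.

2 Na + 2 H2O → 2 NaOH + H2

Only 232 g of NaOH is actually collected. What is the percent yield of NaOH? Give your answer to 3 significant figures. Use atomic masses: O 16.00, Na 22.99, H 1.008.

83.3 %

M(Na) = 22.99 g/mol.
M(NaOH) = 22.99 + 16.00 + 1.008 = 39.998 g/mol.
n(Na) = 160.0 g / 22.99 g/mol = 6.960 mol.
From the equation the Na:NaOH mole ratio is 2:2, so n(NaOH) = 6.960 × 2/2 = 6.960 mol.
Mass of NaOH = 6.960 mol × 39.998 g/mol = 278.4 g.
This is the theoretical yield. Percent yield = 232 g / 278.4 g × 100% = 83.34%.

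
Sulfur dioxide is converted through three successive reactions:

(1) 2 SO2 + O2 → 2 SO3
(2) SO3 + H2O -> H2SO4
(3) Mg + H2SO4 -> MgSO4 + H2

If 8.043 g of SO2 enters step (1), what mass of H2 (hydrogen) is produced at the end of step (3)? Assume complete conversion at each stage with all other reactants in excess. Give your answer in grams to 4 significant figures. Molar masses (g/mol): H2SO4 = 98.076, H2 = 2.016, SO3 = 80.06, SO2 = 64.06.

n(SO2) = 8.043 / 64.06 = 0.12555 mol.
Reaction (1): SO2→SO3 ratio 2:2 ⇒ n(SO3) = 0.12555 mol.
Reaction (2): SO3→H2SO4 ratio 1:1 ⇒ n(H2SO4) = 0.12555 mol.
Reaction (3): H2SO4→H2 ratio 1:1 ⇒ n(H2) = 0.12555 mol.
Mass of H2 = 0.12555 × 2.016 = 0.25312 g.

0.2531 g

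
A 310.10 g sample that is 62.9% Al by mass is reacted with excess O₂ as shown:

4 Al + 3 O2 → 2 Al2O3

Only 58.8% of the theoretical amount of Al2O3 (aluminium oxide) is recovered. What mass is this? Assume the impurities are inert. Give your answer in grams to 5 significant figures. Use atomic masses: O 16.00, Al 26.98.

Pure Al available = 310.10 g × 0.629 = 195.053 g.
M(Al) = 26.98 g/mol.
M(Al2O3) = 2(26.98) + 3(16.00) = 101.96 g/mol.
n(Al) = 195.053 g / 26.98 g/mol = 7.22954 mol.
From the equation the Al:Al2O3 mole ratio is 4:2, so n(Al2O3) = 7.22954 × 2/4 = 3.61477 mol.
Mass of Al2O3 = 3.61477 mol × 101.96 g/mol = 368.562 g.
Actual mass collected = 368.562 g × 0.588 = 216.714 g.

216.71 g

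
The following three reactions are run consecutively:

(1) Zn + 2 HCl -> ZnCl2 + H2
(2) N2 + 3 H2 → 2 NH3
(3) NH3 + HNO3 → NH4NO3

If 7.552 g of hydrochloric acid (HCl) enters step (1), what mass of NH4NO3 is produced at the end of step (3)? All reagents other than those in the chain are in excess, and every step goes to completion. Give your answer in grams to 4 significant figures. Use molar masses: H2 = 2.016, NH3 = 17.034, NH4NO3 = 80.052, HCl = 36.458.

5.527 g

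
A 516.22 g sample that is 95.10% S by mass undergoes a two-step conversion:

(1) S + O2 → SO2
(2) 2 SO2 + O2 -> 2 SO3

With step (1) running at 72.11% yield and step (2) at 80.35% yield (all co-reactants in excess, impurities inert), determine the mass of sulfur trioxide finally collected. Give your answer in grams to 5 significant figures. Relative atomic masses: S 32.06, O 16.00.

710.31 g

Pure S = 516.22 × 0.9510 = 490.925 g.
M(S) = 32.06 g/mol.
M(SO3) = 32.06 + 3(16.00) = 80.06 g/mol.
n(S) = 490.925 / 32.06 = 15.3127 mol.
Step 1 (S:SO2 = 1:1): theoretical n(SO2) = 15.3127 mol; at 72.11% yield, n(SO2) = 11.0420 mol.
Step 2 (SO2:SO3 = 2:2): theoretical n(SO3) = 11.0420 mol, so theoretical mass = 11.0420 × 80.06 = 884.022 g.
At 80.35% yield, actual mass of SO3 = 884.022 × 0.8035 = 710.311 g.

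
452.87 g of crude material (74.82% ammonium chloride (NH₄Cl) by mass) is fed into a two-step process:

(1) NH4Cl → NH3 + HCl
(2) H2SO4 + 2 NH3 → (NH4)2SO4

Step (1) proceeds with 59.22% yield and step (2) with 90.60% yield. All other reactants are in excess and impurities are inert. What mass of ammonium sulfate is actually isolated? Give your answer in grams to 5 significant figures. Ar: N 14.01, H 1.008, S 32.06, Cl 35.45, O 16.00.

224.55 g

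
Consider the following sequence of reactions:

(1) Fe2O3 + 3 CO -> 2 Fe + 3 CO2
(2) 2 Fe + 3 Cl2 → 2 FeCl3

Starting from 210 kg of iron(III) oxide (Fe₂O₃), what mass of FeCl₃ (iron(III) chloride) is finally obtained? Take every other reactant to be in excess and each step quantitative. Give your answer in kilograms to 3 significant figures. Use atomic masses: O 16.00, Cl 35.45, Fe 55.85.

M(Fe2O3) = 2(55.85) + 3(16.00) = 159.70 g/mol.
M(FeCl3) = 55.85 + 3(35.45) = 162.20 g/mol.
210 kg = 210000 g.
n(Fe2O3) = 210000 / 159.70 = 1315 mol.
Step 1 gives a 1:2 ratio of Fe2O3 to Fe, so n(Fe) = 2630 mol.
In step 2 the Fe:FeCl3 ratio is 2:2, so n(FeCl3) = 2630 mol.
Mass of FeCl3 = 2630 × 162.20 = 426600 g = 427 kg.

427 kg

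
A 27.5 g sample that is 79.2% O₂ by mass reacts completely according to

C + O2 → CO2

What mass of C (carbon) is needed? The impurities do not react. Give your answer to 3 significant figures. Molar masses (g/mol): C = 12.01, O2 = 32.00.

8.17 g

Mass of pure O2 = 27.5 g × 0.792 = 21.78 g.
n(O2) = 21.78 g / 32.00 g/mol = 0.6806 mol.
From the equation the O2:C mole ratio is 1:1, so n(C) = 0.6806 × 1/1 = 0.6806 mol.
Mass of C = 0.6806 mol × 12.01 g/mol = 8.174 g.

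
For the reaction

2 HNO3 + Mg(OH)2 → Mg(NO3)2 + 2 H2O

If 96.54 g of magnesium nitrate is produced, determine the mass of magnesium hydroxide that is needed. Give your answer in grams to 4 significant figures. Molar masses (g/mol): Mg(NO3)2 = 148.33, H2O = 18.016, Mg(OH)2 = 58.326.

37.96 g

n(Mg(NO3)2) = 96.540 g / 148.33 g/mol = 0.65085 mol.
From the equation the Mg(NO3)2:Mg(OH)2 mole ratio is 1:1, so n(Mg(OH)2) = 0.65085 × 1/1 = 0.65085 mol.
Mass of Mg(OH)2 = 0.65085 mol × 58.326 g/mol = 37.961 g.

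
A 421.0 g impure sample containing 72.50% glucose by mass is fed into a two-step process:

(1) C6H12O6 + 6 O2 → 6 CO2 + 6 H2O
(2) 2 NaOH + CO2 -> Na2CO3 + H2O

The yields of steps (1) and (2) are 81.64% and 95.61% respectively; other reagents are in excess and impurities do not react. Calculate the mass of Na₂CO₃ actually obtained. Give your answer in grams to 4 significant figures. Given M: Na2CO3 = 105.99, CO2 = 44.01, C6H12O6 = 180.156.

841.0 g

Pure C6H12O6 = 421.0 × 0.7250 = 305.23 g.
n(C6H12O6) = 305.23 / 180.156 = 1.6942 mol.
Step 1 (C6H12O6:CO2 = 1:6): theoretical n(CO2) = 10.165 mol; at 81.64% yield, n(CO2) = 8.2990 mol.
Step 2 (CO2:Na2CO3 = 1:1): theoretical n(Na2CO3) = 8.2990 mol, so theoretical mass = 8.2990 × 105.99 = 879.61 g.
At 95.61% yield, actual mass of Na2CO3 = 879.61 × 0.9561 = 841.00 g.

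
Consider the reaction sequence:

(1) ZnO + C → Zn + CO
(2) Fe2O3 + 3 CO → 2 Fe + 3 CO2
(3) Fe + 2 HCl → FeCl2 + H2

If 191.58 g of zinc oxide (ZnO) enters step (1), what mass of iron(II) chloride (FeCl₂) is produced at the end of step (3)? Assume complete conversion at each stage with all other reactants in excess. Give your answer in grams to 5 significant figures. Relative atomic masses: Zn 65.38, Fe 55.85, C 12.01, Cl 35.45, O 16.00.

198.92 g

M(ZnO) = 65.38 + 16.00 = 81.38 g/mol.
M(FeCl2) = 55.85 + 2(35.45) = 126.75 g/mol.
n(ZnO) = 191.58 / 81.38 = 2.35414 mol.
Reaction (1): ZnO→CO ratio 1:1 ⇒ n(CO) = 2.35414 mol.
Reaction (2): CO→Fe ratio 3:2 ⇒ n(Fe) = 1.56943 mol.
Reaction (3): Fe→FeCl2 ratio 1:1 ⇒ n(FeCl2) = 1.56943 mol.
Mass of FeCl2 = 1.56943 × 126.75 = 198.925 g.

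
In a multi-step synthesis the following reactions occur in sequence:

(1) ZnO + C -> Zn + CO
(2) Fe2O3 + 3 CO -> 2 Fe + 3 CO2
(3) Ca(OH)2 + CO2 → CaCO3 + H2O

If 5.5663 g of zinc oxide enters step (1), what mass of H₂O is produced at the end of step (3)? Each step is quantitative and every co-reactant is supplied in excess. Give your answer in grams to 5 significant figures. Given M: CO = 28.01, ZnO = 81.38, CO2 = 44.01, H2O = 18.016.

n(ZnO) = 5.5663 / 81.38 = 0.0683989 mol.
Reaction (1): ZnO→CO ratio 1:1 ⇒ n(CO) = 0.0683989 mol.
Reaction (2): CO→CO2 ratio 3:3 ⇒ n(CO2) = 0.0683989 mol.
Reaction (3): CO2→H2O ratio 1:1 ⇒ n(H2O) = 0.0683989 mol.
Mass of H2O = 0.0683989 × 18.016 = 1.23227 g.

1.2323 g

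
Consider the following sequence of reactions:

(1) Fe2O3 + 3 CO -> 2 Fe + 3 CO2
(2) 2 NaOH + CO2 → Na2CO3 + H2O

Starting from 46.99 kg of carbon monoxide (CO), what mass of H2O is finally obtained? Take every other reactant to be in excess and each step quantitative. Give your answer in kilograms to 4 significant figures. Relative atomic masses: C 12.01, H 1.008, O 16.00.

30.22 kg

M(CO) = 12.01 + 16.00 = 28.01 g/mol.
M(H2O) = 2(1.008) + 16.00 = 18.016 g/mol.
46.99 kg = 46990 g.
n(CO) = 46990 / 28.01 = 1677.6 mol.
Step 1 gives a 3:3 ratio of CO to CO2, so n(CO2) = 1677.6 mol.
In step 2 the CO2:H2O ratio is 1:1, so n(H2O) = 1677.6 mol.
Mass of H2O = 1677.6 × 18.016 = 30224 g = 30.22 kg.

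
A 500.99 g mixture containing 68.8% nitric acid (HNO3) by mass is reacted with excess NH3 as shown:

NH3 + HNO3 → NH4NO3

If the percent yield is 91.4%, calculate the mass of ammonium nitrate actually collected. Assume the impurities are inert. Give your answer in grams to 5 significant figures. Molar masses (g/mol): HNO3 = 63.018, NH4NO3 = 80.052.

400.19 g

Pure HNO3 available = 500.99 g × 0.688 = 344.681 g.
n(HNO3) = 344.681 g / 63.018 g/mol = 5.46957 mol.
From the equation the HNO3:NH4NO3 mole ratio is 1:1, so n(NH4NO3) = 5.46957 × 1/1 = 5.46957 mol.
Mass of NH4NO3 = 5.46957 mol × 80.052 g/mol = 437.850 g.
Actual mass collected = 437.850 g × 0.914 = 400.195 g.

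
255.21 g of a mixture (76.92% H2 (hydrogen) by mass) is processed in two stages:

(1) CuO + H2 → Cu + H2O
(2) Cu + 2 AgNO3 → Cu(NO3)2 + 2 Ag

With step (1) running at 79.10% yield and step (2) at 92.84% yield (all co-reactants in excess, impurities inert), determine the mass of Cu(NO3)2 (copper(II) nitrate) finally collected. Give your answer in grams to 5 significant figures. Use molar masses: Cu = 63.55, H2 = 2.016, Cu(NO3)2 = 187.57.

13413 g

Pure H2 = 255.21 × 0.7692 = 196.308 g.
n(H2) = 196.308 / 2.016 = 97.3748 mol.
Step 1 (H2:Cu = 1:1): theoretical n(Cu) = 97.3748 mol; at 79.10% yield, n(Cu) = 77.0234 mol.
Step 2 (Cu:Cu(NO3)2 = 1:1): theoretical n(Cu(NO3)2) = 77.0234 mol, so theoretical mass = 77.0234 × 187.57 = 14447.3 g.
At 92.84% yield, actual mass of Cu(NO3)2 = 14447.3 × 0.9284 = 13412.9 g.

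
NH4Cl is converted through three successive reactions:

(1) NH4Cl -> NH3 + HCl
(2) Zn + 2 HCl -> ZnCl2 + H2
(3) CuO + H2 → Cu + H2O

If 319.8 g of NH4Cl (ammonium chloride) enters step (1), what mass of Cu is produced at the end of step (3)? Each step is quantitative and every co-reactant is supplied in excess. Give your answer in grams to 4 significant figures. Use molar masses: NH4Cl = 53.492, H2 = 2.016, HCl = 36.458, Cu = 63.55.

190.0 g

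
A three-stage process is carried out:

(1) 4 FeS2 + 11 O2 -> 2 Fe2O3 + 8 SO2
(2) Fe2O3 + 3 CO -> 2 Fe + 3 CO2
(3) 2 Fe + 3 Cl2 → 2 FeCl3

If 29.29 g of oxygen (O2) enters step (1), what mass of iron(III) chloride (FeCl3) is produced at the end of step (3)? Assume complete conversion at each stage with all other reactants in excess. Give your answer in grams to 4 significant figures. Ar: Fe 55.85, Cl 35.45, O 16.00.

53.99 g

M(O2) = 2(16.00) = 32.00 g/mol.
M(FeCl3) = 55.85 + 3(35.45) = 162.20 g/mol.
n(O2) = 29.29 / 32.00 = 0.91531 mol.
Reaction (1): O2→Fe2O3 ratio 11:2 ⇒ n(Fe2O3) = 0.16642 mol.
Reaction (2): Fe2O3→Fe ratio 1:2 ⇒ n(Fe) = 0.33284 mol.
Reaction (3): Fe→FeCl3 ratio 2:2 ⇒ n(FeCl3) = 0.33284 mol.
Mass of FeCl3 = 0.33284 × 162.20 = 53.987 g.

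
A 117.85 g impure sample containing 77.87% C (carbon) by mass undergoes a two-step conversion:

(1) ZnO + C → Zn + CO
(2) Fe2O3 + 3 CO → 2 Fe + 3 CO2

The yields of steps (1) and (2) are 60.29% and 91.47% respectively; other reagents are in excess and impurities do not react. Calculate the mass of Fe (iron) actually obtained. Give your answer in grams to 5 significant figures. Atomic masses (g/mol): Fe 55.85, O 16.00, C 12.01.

Pure C = 117.85 × 0.7787 = 91.7698 g.
M(C) = 12.01 g/mol.
M(Fe) = 55.85 g/mol.
n(C) = 91.7698 / 12.01 = 7.64112 mol.
Step 1 (C:CO = 1:1): theoretical n(CO) = 7.64112 mol; at 60.29% yield, n(CO) = 4.60683 mol.
Step 2 (CO:Fe = 3:2): theoretical n(Fe) = 3.07122 mol, so theoretical mass = 3.07122 × 55.85 = 171.528 g.
At 91.47% yield, actual mass of Fe = 171.528 × 0.9147 = 156.896 g.

156.90 g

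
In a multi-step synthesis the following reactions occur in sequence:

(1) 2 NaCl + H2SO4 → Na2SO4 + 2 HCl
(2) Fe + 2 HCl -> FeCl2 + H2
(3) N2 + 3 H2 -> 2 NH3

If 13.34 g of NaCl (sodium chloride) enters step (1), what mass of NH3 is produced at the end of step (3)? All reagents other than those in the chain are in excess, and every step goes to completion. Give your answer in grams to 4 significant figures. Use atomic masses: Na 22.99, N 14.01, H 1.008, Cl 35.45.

1.296 g

M(NaCl) = 22.99 + 35.45 = 58.44 g/mol.
M(NH3) = 14.01 + 3(1.008) = 17.034 g/mol.
n(NaCl) = 13.34 / 58.44 = 0.22827 mol.
Reaction (1): NaCl→HCl ratio 2:2 ⇒ n(HCl) = 0.22827 mol.
Reaction (2): HCl→H2 ratio 2:1 ⇒ n(H2) = 0.11413 mol.
Reaction (3): H2→NH3 ratio 3:2 ⇒ n(NH3) = 0.076089 mol.
Mass of NH3 = 0.076089 × 17.034 = 1.2961 g.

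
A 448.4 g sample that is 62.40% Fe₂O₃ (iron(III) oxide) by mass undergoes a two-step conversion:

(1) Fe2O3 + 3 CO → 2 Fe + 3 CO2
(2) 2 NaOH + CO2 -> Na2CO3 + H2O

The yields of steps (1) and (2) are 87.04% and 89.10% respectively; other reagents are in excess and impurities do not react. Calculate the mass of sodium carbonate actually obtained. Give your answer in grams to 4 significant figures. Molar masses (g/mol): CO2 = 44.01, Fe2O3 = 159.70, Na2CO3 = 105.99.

Pure Fe2O3 = 448.4 × 0.6240 = 279.80 g.
n(Fe2O3) = 279.80 / 159.70 = 1.7520 mol.
Step 1 (Fe2O3:CO2 = 1:3): theoretical n(CO2) = 5.2561 mol; at 87.04% yield, n(CO2) = 4.5749 mol.
Step 2 (CO2:Na2CO3 = 1:1): theoretical n(Na2CO3) = 4.5749 mol, so theoretical mass = 4.5749 × 105.99 = 484.90 g.
At 89.10% yield, actual mass of Na2CO3 = 484.90 × 0.8910 = 432.04 g.

432.0 g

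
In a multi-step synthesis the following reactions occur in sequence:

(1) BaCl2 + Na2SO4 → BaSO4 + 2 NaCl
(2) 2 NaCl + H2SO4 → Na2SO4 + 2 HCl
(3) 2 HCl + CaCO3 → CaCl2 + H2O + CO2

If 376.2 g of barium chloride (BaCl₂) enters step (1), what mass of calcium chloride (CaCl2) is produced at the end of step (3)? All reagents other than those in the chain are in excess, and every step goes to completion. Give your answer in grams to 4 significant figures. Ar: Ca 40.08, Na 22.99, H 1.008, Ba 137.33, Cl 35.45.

200.5 g

M(BaCl2) = 137.33 + 2(35.45) = 208.23 g/mol.
M(CaCl2) = 40.08 + 2(35.45) = 110.98 g/mol.
n(BaCl2) = 376.2 / 208.23 = 1.8067 mol.
Reaction (1): BaCl2→NaCl ratio 1:2 ⇒ n(NaCl) = 3.6133 mol.
Reaction (2): NaCl→HCl ratio 2:2 ⇒ n(HCl) = 3.6133 mol.
Reaction (3): HCl→CaCl2 ratio 2:1 ⇒ n(CaCl2) = 1.8067 mol.
Mass of CaCl2 = 1.8067 × 110.98 = 200.50 g.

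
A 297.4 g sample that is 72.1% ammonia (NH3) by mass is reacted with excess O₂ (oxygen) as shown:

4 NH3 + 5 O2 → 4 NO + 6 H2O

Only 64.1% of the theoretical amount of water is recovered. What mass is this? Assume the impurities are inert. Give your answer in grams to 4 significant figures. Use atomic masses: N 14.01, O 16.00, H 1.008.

218.1 g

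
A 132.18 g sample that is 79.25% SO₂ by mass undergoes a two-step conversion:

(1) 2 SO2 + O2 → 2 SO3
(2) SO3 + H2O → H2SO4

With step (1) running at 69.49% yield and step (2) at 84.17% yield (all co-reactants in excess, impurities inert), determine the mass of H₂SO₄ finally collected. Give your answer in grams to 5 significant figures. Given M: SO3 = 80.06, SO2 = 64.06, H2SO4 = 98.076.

93.804 g

Pure SO2 = 132.18 × 0.7925 = 104.753 g.
n(SO2) = 104.753 / 64.06 = 1.63523 mol.
Step 1 (SO2:SO3 = 2:2): theoretical n(SO3) = 1.63523 mol; at 69.49% yield, n(SO3) = 1.13632 mol.
Step 2 (SO3:H2SO4 = 1:1): theoretical n(H2SO4) = 1.13632 mol, so theoretical mass = 1.13632 × 98.076 = 111.446 g.
At 84.17% yield, actual mass of H2SO4 = 111.446 × 0.8417 = 93.8038 g.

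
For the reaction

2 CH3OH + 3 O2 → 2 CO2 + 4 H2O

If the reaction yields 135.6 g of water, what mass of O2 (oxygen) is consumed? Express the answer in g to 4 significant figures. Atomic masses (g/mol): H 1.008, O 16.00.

180.6 g

M(H2O) = 2(1.008) + 16.00 = 18.016 g/mol.
M(O2) = 2(16.00) = 32.00 g/mol.
n(H2O) = 135.60 g / 18.016 g/mol = 7.5266 mol.
From the equation the H2O:O2 mole ratio is 4:3, so n(O2) = 7.5266 × 3/4 = 5.6450 mol.
Mass of O2 = 5.6450 mol × 32.00 g/mol = 180.64 g.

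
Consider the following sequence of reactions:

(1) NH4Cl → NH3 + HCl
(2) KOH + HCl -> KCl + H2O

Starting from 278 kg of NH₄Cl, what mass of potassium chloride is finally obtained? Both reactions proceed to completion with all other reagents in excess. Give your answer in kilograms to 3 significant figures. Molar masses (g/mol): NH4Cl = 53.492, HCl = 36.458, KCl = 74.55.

387 kg

278 kg = 278000 g.
n(NH4Cl) = 278000 / 53.492 = 5197 mol.
Step 1 gives a 1:1 ratio of NH4Cl to HCl, so n(HCl) = 5197 mol.
In step 2 the HCl:KCl ratio is 1:1, so n(KCl) = 5197 mol.
Mass of KCl = 5197 × 74.55 = 387400 g = 387 kg.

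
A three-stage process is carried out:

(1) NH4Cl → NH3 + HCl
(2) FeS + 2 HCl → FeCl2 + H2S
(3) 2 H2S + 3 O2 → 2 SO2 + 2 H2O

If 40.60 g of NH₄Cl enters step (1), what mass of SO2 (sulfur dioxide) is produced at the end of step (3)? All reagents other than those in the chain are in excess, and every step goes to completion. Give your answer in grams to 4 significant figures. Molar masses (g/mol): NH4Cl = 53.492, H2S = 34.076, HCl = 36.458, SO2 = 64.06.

24.31 g

n(NH4Cl) = 40.60 / 53.492 = 0.75899 mol.
Reaction (1): NH4Cl→HCl ratio 1:1 ⇒ n(HCl) = 0.75899 mol.
Reaction (2): HCl→H2S ratio 2:1 ⇒ n(H2S) = 0.37950 mol.
Reaction (3): H2S→SO2 ratio 2:2 ⇒ n(SO2) = 0.37950 mol.
Mass of SO2 = 0.37950 × 64.06 = 24.311 g.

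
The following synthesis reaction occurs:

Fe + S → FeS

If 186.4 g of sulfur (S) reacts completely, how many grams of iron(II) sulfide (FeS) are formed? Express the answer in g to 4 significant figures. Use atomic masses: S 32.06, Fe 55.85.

511.1 g

M(S) = 32.06 g/mol.
M(FeS) = 55.85 + 32.06 = 87.91 g/mol.
n(S) = 186.40 g / 32.06 g/mol = 5.8141 mol.
From the equation the S:FeS mole ratio is 1:1, so n(FeS) = 5.8141 × 1/1 = 5.8141 mol.
Mass of FeS = 5.8141 mol × 87.91 g/mol = 511.12 g.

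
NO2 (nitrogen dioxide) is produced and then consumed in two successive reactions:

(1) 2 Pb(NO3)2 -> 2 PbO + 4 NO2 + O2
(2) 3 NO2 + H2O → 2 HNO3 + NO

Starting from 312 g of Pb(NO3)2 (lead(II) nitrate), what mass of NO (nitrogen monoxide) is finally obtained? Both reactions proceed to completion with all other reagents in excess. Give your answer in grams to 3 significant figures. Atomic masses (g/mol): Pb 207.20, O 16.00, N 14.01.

M(Pb(NO3)2) = 207.20 + 2(14.01) + 6(16.00) = 331.22 g/mol.
M(NO) = 14.01 + 16.00 = 30.01 g/mol.
n(Pb(NO3)2) = 312.0 / 331.22 = 0.9420 mol.
Step 1 gives a 2:4 ratio of Pb(NO3)2 to NO2, so n(NO2) = 1.884 mol.
In step 2 the NO2:NO ratio is 3:1, so n(NO) = 0.6280 mol.
Mass of NO = 0.6280 × 30.01 = 18.85 g.

18.8 g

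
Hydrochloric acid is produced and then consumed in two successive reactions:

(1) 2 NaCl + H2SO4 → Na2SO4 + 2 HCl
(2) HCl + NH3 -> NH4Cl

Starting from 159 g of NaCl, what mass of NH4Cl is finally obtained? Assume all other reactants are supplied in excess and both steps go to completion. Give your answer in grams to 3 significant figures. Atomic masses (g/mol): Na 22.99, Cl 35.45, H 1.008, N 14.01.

146 g

M(NaCl) = 22.99 + 35.45 = 58.44 g/mol.
M(NH4Cl) = 14.01 + 4(1.008) + 35.45 = 53.492 g/mol.
n(NaCl) = 159.0 / 58.44 = 2.721 mol.
Step 1 gives a 2:2 ratio of NaCl to HCl, so n(HCl) = 2.721 mol.
In step 2 the HCl:NH4Cl ratio is 1:1, so n(NH4Cl) = 2.721 mol.
Mass of NH4Cl = 2.721 × 53.492 = 145.5 g.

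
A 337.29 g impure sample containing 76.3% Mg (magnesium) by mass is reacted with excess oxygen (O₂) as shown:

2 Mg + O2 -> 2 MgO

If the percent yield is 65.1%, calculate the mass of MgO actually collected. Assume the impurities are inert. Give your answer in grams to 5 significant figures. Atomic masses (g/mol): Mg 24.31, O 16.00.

277.80 g

Pure Mg available = 337.29 g × 0.763 = 257.352 g.
M(Mg) = 24.31 g/mol.
M(MgO) = 24.31 + 16.00 = 40.31 g/mol.
n(Mg) = 257.352 g / 24.31 g/mol = 10.5863 mol.
From the equation the Mg:MgO mole ratio is 2:2, so n(MgO) = 10.5863 × 2/2 = 10.5863 mol.
Mass of MgO = 10.5863 mol × 40.31 g/mol = 426.733 g.
Actual mass collected = 426.733 g × 0.651 = 277.803 g.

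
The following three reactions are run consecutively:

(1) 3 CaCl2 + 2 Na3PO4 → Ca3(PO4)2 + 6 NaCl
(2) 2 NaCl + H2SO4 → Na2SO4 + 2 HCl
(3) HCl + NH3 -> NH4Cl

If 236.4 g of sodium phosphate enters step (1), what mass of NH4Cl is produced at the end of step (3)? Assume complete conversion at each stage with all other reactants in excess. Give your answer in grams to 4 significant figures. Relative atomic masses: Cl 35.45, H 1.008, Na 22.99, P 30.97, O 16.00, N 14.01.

M(Na3PO4) = 3(22.99) + 30.97 + 4(16.00) = 163.94 g/mol.
M(NH4Cl) = 14.01 + 4(1.008) + 35.45 = 53.492 g/mol.
n(Na3PO4) = 236.4 / 163.94 = 1.4420 mol.
Reaction (1): Na3PO4→NaCl ratio 2:6 ⇒ n(NaCl) = 4.3260 mol.
Reaction (2): NaCl→HCl ratio 2:2 ⇒ n(HCl) = 4.3260 mol.
Reaction (3): HCl→NH4Cl ratio 1:1 ⇒ n(NH4Cl) = 4.3260 mol.
Mass of NH4Cl = 4.3260 × 53.492 = 231.40 g.

231.4 g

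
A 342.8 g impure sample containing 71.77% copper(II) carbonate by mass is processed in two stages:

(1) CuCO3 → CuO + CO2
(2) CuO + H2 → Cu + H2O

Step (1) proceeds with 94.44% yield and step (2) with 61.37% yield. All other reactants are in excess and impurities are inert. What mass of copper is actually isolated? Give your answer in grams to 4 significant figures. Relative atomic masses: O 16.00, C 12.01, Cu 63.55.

Pure CuCO3 = 342.8 × 0.7177 = 246.03 g.
M(CuCO3) = 63.55 + 12.01 + 3(16.00) = 123.56 g/mol.
M(Cu) = 63.55 g/mol.
n(CuCO3) = 246.03 / 123.56 = 1.9912 mol.
Step 1 (CuCO3:CuO = 1:1): theoretical n(CuO) = 1.9912 mol; at 94.44% yield, n(CuO) = 1.8805 mol.
Step 2 (CuO:Cu = 1:1): theoretical n(Cu) = 1.8805 mol, so theoretical mass = 1.8805 × 63.55 = 119.50 g.
At 61.37% yield, actual mass of Cu = 119.50 × 0.6137 = 73.339 g.

73.34 g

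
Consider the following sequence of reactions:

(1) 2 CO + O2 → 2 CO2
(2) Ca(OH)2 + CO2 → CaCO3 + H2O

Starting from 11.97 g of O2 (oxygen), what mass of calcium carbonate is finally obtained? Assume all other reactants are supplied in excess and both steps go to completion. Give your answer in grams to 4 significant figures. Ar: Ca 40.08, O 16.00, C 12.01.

74.88 g

M(O2) = 2(16.00) = 32.00 g/mol.
M(CaCO3) = 40.08 + 12.01 + 3(16.00) = 100.09 g/mol.
n(O2) = 11.970 / 32.00 = 0.37406 mol.
Step 1 gives a 1:2 ratio of O2 to CO2, so n(CO2) = 0.74813 mol.
In step 2 the CO2:CaCO3 ratio is 1:1, so n(CaCO3) = 0.74813 mol.
Mass of CaCO3 = 0.74813 × 100.09 = 74.880 g.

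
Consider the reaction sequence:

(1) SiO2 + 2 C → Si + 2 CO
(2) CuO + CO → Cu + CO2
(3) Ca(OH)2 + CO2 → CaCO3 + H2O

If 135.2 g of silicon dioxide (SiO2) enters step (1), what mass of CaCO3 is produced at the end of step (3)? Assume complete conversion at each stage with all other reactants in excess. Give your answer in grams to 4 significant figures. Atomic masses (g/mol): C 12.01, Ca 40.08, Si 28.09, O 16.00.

M(SiO2) = 28.09 + 2(16.00) = 60.09 g/mol.
M(CaCO3) = 40.08 + 12.01 + 3(16.00) = 100.09 g/mol.
n(SiO2) = 135.2 / 60.09 = 2.2500 mol.
Reaction (1): SiO2→CO ratio 1:2 ⇒ n(CO) = 4.4999 mol.
Reaction (2): CO→CO2 ratio 1:1 ⇒ n(CO2) = 4.4999 mol.
Reaction (3): CO2→CaCO3 ratio 1:1 ⇒ n(CaCO3) = 4.4999 mol.
Mass of CaCO3 = 4.4999 × 100.09 = 450.40 g.

450.4 g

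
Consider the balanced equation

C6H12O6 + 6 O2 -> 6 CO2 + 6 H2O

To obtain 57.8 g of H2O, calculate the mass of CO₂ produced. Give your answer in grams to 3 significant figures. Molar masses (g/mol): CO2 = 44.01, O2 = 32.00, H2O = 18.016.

n(H2O) = 57.80 g / 18.016 g/mol = 3.208 mol.
From the equation the H2O:CO2 mole ratio is 6:6, so n(CO2) = 3.208 × 6/6 = 3.208 mol.
Mass of CO2 = 3.208 mol × 44.01 g/mol = 141.2 g.

141 g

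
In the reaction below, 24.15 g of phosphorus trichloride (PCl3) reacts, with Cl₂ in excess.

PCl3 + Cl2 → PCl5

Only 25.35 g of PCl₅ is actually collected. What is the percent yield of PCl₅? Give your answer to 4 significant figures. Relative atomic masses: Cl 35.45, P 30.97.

69.23 %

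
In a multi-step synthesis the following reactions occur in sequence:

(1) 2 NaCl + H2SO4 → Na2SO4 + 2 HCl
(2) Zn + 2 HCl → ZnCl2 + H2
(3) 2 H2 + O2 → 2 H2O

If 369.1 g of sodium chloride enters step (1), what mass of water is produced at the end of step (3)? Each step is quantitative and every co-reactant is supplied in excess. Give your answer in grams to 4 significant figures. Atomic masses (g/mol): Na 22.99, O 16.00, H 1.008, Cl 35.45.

56.89 g

M(NaCl) = 22.99 + 35.45 = 58.44 g/mol.
M(H2O) = 2(1.008) + 16.00 = 18.016 g/mol.
n(NaCl) = 369.1 / 58.44 = 6.3159 mol.
Reaction (1): NaCl→HCl ratio 2:2 ⇒ n(HCl) = 6.3159 mol.
Reaction (2): HCl→H2 ratio 2:1 ⇒ n(H2) = 3.1579 mol.
Reaction (3): H2→H2O ratio 2:2 ⇒ n(H2O) = 3.1579 mol.
Mass of H2O = 3.1579 × 18.016 = 56.893 g.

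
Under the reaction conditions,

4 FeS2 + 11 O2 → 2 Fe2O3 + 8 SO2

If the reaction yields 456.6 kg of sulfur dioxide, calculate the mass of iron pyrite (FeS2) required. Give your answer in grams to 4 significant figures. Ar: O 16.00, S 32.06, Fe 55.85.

427600 g

M(SO2) = 32.06 + 2(16.00) = 64.06 g/mol.
M(FeS2) = 55.85 + 2(32.06) = 119.97 g/mol.
Convert: 456.6 kg = 456600 g.
n(SO2) = 456600 g / 64.06 g/mol = 7127.7 mol.
From the equation the SO2:FeS2 mole ratio is 8:4, so n(FeS2) = 7127.7 × 4/8 = 3563.8 mol.
Mass of FeS2 = 3563.8 mol × 119.97 g/mol = 427550 g.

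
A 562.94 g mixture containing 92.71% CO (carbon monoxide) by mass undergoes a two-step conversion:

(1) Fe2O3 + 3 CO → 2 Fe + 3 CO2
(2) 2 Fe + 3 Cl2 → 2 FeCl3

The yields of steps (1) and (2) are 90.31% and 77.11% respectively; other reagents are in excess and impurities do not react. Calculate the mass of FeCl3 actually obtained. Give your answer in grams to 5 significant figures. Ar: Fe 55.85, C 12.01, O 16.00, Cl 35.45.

1403.1 g

Pure CO = 562.94 × 0.9271 = 521.902 g.
M(CO) = 12.01 + 16.00 = 28.01 g/mol.
M(FeCl3) = 55.85 + 3(35.45) = 162.20 g/mol.
n(CO) = 521.902 / 28.01 = 18.6327 mol.
Step 1 (CO:Fe = 3:2): theoretical n(Fe) = 12.4218 mol; at 90.31% yield, n(Fe) = 11.2181 mol.
Step 2 (Fe:FeCl3 = 2:2): theoretical n(FeCl3) = 11.2181 mol, so theoretical mass = 11.2181 × 162.20 = 1819.58 g.
At 77.11% yield, actual mass of FeCl3 = 1819.58 × 0.7711 = 1403.08 g.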